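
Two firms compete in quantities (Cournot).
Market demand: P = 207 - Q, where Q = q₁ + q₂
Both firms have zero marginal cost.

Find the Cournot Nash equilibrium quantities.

q₁* = q₂* = 69.0; P* = 69.0

Work:
Profit: π_i = P·q_i = (a - q_i - q_j)·q_i
FOC: ∂π_i/∂q_i = a - 2q_i - q_j = 0
Reaction function: q_i = (207 - q_j)/2
Symmetry: q* = 207/3 = 69.0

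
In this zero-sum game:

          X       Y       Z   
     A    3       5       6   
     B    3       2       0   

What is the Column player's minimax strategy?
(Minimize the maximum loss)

Column should play X, value = 3

Work:
Column player minimizes Row's maximum payoff:
Column X: max payoff to Row = 3
Column Y: max payoff to Row = 5
Column Z: max payoff to Row = 6
Minimum is 3, achieved by column X.
Minimax strategy: X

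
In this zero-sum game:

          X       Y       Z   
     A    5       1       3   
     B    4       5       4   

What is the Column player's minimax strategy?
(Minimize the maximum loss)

Column should play Z, value = 4

Work:
Column player minimizes Row's maximum payoff:
Column X: max payoff to Row = 5
Column Y: max payoff to Row = 5
Column Z: max payoff to Row = 4
Minimum is 4, achieved by column Z.
Minimax strategy: Z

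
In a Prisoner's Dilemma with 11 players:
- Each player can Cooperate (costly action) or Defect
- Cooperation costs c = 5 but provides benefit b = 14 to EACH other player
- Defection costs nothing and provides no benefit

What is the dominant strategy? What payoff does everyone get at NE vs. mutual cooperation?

Dominant: Defect; NE payoff = 0; Coop payoff = 135

Work:
Defect dominates (saves cost c = 5, benefit to others is external)
NE: All defect → everyone gets 0
If all cooperate: each receives (10)×14 - 5 = 135
Social dilemma: 135 > 0 but NE gives 0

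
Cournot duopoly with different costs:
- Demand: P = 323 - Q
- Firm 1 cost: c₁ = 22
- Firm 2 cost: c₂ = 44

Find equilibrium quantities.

q₁* = 107.67, q₂* = 85.67

Work:
Reaction: q₁ = (323 - 22 - q₂)/2
Reaction: q₂ = (323 - 44 - q₁)/2
Solve simultaneously:
q₁* = (323 - 2×22 + 44)/3 = 107.67
q₂* = (323 - 2×44 + 22)/3 = 85.67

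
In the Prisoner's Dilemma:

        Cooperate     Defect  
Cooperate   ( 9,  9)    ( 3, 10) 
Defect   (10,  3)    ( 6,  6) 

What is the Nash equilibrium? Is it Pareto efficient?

(Defect, Defect) is NE; not Pareto efficient

Work:
Defect dominates Cooperate for both players:
If P2 cooperates: Defect (10) > Cooperate (9)
If P2 defects: Defect (6) > Cooperate (3)
NE: (Defect, Defect) with payoff (6, 6)
But (Cooperate, Cooperate) = (9, 9) Pareto dominates (6, 6)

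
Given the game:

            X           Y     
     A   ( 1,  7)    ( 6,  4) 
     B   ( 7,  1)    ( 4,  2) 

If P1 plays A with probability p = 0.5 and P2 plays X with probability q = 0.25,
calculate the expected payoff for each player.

E[P1] = 4.75, E[P2] = 3.25

Work:
E[P1] = p·q·π₁(A,X) + p·(1-q)·π₁(A,Y) + (1-p)·q·π₁(B,X) + (1-p)·(1-q)·π₁(B,Y)
= 0.5·0.25·1 + 0.5·0.75·6 + 0.5·0.25·7 + 0.5·0.75·4
= 4.75

E[P2] = 3.25 (similar calculation)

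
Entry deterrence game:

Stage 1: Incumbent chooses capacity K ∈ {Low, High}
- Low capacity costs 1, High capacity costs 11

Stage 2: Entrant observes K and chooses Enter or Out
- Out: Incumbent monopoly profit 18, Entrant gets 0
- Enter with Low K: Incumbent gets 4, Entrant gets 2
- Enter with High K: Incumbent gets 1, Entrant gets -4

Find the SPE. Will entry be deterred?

SPE: (High, Enter|Low, Out|High); Entry deterred. Incumbent net profit = 7

Work:
After Low K: Entrant enters (2 > 0)
After High K: Entrant stays out (-4 < 0)
Incumbent: Low → 4−1=3, High → 18−11=7
Incumbent chooses High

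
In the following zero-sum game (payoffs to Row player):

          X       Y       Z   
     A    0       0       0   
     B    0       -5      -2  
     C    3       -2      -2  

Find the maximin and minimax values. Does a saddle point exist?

Maximin = 0, Minimax = 0, Saddle: True

Work:
Row minimums: [0, -5, -2] → maximin = 0
Column maximums: [3, 0, 0] → minimax = 0
Saddle point exists! Game value = 0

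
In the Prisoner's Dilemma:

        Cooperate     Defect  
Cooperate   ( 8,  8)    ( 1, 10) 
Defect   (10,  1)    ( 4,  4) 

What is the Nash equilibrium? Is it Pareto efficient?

(Defect, Defect) is NE; not Pareto efficient

Work:
Defect dominates Cooperate for both players:
If P2 cooperates: Defect (10) > Cooperate (8)
If P2 defects: Defect (4) > Cooperate (1)
NE: (Defect, Defect) with payoff (4, 4)
But (Cooperate, Cooperate) = (8, 8) Pareto dominates (4, 4)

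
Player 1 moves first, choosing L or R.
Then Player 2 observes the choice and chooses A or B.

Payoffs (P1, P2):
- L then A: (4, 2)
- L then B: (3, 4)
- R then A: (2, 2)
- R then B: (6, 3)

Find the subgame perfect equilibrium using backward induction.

P1 plays R, P2 plays B after L and B after R; Payoff (6, 3)

Work:
Backward induction:
After L: P2 chooses B → P1 gets 3
After R: P2 chooses B → P1 gets 6
P1 chooses R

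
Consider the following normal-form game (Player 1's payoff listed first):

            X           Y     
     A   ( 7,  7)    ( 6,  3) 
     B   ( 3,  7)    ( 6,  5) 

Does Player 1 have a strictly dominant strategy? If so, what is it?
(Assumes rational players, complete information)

No strictly dominant strategy exists for Player 1

Work:
A strategy strictly dominates another if it gives a strictly higher payoff against every opponent action. Compare each pair of P1's strategies column-by-column:
  A vs B: [7 vs 3, 6 vs 6] → A does not strictly dominate B (column Y: 6 ≤ 6)
  B vs A: [3 vs 7, 6 vs 6] → B does not strictly dominate A (column X: 3 ≤ 7)
No single strategy strictly dominates all others → no strictly dominant strategy.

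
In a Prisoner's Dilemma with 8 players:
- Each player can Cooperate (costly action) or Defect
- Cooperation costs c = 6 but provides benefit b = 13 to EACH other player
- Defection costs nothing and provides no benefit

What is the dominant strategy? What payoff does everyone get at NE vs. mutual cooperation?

Dominant: Defect; NE payoff = 0; Coop payoff = 85

Work:
Defect dominates (saves cost c = 6, benefit to others is external)
NE: All defect → everyone gets 0
If all cooperate: each receives (7)×13 - 6 = 85
Social dilemma: 85 > 0 but NE gives 0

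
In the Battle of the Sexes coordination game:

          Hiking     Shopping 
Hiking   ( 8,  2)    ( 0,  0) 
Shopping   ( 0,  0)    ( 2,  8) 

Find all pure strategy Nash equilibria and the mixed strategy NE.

Pure NE: (Hiking, Hiking) and (Shopping, Shopping); Mixed NE: p = 0.8, q = 0.2

Work:
Check pure NE:
(Hiking, Hiking): (8, 2) - no unilateral deviation beneficial
(Shopping, Shopping): (2, 8) - no unilateral deviation beneficial
Mixed NE: P1 plays Hiking with p = 0.8, P2 plays Hiking with q = 0.2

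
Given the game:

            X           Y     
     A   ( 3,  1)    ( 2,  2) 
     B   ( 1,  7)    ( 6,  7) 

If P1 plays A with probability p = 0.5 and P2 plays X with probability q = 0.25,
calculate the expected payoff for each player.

E[P1] = 3.5, E[P2] = 4.375

Work:
E[P1] = p·q·π₁(A,X) + p·(1-q)·π₁(A,Y) + (1-p)·q·π₁(B,X) + (1-p)·(1-q)·π₁(B,Y)
= 0.5·0.25·3 + 0.5·0.75·2 + 0.5·0.25·1 + 0.5·0.75·6
= 3.5

E[P2] = 4.375 (similar calculation)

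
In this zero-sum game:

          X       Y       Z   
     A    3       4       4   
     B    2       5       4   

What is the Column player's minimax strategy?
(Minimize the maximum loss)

Column should play X, value = 3

Work:
Column player minimizes Row's maximum payoff:
Column X: max payoff to Row = 3
Column Y: max payoff to Row = 5
Column Z: max payoff to Row = 4
Minimum is 3, achieved by column X.
Minimax strategy: X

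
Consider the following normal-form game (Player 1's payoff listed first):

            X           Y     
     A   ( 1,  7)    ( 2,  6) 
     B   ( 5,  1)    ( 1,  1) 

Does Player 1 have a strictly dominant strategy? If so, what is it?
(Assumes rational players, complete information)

No strictly dominant strategy exists for Player 1

Work:
A strategy strictly dominates another if it gives a strictly higher payoff against every opponent action. Compare each pair of P1's strategies column-by-column:
  A vs B: [1 vs 5, 2 vs 1] → A does not strictly dominate B (column X: 1 ≤ 5)
  B vs A: [5 vs 1, 1 vs 2] → B does not strictly dominate A (column Y: 1 ≤ 2)
No single strategy strictly dominates all others → no strictly dominant strategy.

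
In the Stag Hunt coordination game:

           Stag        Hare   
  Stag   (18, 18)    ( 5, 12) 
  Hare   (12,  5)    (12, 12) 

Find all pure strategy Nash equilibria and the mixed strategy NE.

Pure NE: (Stag, Stag) and (Hare, Hare); Mixed NE: p = 0.5385, q = 0.5385

Work:
Check pure NE:
(Stag, Stag): (18, 18) - no unilateral deviation beneficial
(Hare, Hare): (12, 12) - no unilateral deviation beneficial
Mixed NE: P1 plays Stag with p = 0.5385, P2 plays Stag with q = 0.5385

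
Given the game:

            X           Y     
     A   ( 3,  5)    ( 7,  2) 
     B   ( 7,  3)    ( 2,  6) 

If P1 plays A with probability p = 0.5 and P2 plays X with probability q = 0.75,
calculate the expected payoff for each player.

E[P1] = 4.875, E[P2] = 4.0

Work:
E[P1] = p·q·π₁(A,X) + p·(1-q)·π₁(A,Y) + (1-p)·q·π₁(B,X) + (1-p)·(1-q)·π₁(B,Y)
= 0.5·0.75·3 + 0.5·0.25·7 + 0.5·0.75·7 + 0.5·0.25·2
= 4.875

E[P2] = 4.0 (similar calculation)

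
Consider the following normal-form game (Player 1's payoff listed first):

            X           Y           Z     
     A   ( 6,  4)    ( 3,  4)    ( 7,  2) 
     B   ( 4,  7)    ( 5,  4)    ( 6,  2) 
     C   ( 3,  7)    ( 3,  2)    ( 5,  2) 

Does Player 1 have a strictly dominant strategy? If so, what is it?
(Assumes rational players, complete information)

No strictly dominant strategy exists for Player 1

Work:
A strategy strictly dominates another if it gives a strictly higher payoff against every opponent action. Compare each pair of P1's strategies column-by-column:
  A vs B: [6 vs 4, 3 vs 5, 7 vs 6] → A does not strictly dominate B (column Y: 3 ≤ 5)
  A vs C: [6 vs 3, 3 vs 3, 7 vs 5] → A does not strictly dominate C (column Y: 3 ≤ 3)
  B vs A: [4 vs 6, 5 vs 3, 6 vs 7] → B does not strictly dominate A (column X: 4 ≤ 6)
  B vs C: [4 vs 3, 5 vs 3, 6 vs 5] → B strictly dominates C
  C vs A: [3 vs 6, 3 vs 3, 5 vs 7] → C does not strictly dominate A (column X: 3 ≤ 6)
  C vs B: [3 vs 4, 3 vs 5, 5 vs 6] → C does not strictly dominate B (column X: 3 ≤ 4)
No single strategy strictly dominates all others → no strictly dominant strategy.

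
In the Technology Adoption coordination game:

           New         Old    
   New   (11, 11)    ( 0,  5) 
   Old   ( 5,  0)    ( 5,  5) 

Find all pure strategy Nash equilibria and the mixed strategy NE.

Pure NE: (New, New) and (Old, Old); Mixed NE: p = 0.4545, q = 0.4545

Work:
Check pure NE:
(New, New): (11, 11) - no unilateral deviation beneficial
(Old, Old): (5, 5) - no unilateral deviation beneficial
Mixed NE: P1 plays New with p = 0.4545, P2 plays New with q = 0.4545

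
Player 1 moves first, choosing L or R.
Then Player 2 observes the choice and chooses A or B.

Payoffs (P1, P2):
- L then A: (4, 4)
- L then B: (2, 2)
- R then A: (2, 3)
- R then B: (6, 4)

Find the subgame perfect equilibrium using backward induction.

P1 plays R, P2 plays A after L and B after R; Payoff (6, 4)

Work:
Backward induction:
After L: P2 chooses A → P1 gets 4
After R: P2 chooses B → P1 gets 6
P1 chooses R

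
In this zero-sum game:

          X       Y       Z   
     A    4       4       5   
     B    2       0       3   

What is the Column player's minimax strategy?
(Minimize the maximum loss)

Column should play X or Y (all achieve the minimum), value = 4

Work:
Column player minimizes Row's maximum payoff:
Column X: max payoff to Row = 4
Column Y: max payoff to Row = 4
Column Z: max payoff to Row = 5
Minimum is 4, achieved by columns X, Y (tied).
Each of X or Y is a minimax strategy.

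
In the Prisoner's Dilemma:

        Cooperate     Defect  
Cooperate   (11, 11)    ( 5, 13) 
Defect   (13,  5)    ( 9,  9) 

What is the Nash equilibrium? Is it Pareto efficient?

(Defect, Defect) is NE; not Pareto efficient

Work:
Defect dominates Cooperate for both players:
If P2 cooperates: Defect (13) > Cooperate (11)
If P2 defects: Defect (9) > Cooperate (5)
NE: (Defect, Defect) with payoff (9, 9)
But (Cooperate, Cooperate) = (11, 11) Pareto dominates (9, 9)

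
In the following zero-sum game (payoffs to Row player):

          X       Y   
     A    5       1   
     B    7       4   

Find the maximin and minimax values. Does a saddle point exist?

Maximin = 4, Minimax = 4, Saddle: True

Work:
Row minimums: [1, 4] → maximin = 4
Column maximums: [7, 4] → minimax = 4
Saddle point exists! Game value = 4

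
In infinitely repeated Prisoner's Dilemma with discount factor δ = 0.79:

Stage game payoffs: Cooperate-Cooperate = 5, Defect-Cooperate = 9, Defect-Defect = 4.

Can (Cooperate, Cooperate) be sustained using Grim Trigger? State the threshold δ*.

δ* = 0.8; since δ = 0.79 < 0.8, cooperation cannot be sustained

Work:
For Grim Trigger:
Cooperate forever: 5/(1-δ)
Defect then punished: 9 + 4·δ/(1-δ)
Need: 5/(1-δ) ≥ 9 + 4·δ/(1-δ)
Solving: δ ≥ (T-R)/(T-P) = (9-5)/(9-4) = 0.8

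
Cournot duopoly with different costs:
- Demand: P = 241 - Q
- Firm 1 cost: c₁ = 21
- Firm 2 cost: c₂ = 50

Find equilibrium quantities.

q₁* = 83.0, q₂* = 54.0

Work:
Reaction: q₁ = (241 - 21 - q₂)/2
Reaction: q₂ = (241 - 50 - q₁)/2
Solve simultaneously:
q₁* = (241 - 2×21 + 50)/3 = 83.0
q₂* = (241 - 2×50 + 21)/3 = 54.0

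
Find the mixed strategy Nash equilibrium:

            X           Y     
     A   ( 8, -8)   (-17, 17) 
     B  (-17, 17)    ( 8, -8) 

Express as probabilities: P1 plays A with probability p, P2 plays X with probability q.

p = 0.5, q = 0.5

Work:
Find probabilities that make opponent indifferent:
P2 chooses q to make P1 indifferent between A and B
P1 chooses p to make P2 indifferent between X and Y
Mixed NE: P1 plays (A: 0.5, B: 0.5), P2 plays (X: 0.5, Y: 0.5)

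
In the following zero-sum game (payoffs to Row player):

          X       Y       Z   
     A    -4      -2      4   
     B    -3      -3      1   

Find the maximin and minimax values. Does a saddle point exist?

Maximin = -3, Minimax = -3, Saddle: True

Work:
Row minimums: [-4, -3] → maximin = -3
Column maximums: [-3, -2, 4] → minimax = -3
Saddle point exists! Game value = -3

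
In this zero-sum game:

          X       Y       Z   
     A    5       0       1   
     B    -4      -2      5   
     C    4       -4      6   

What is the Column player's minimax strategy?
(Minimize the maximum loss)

Column should play Y, value = 0

Work:
Column player minimizes Row's maximum payoff:
Column X: max payoff to Row = 5
Column Y: max payoff to Row = 0
Column Z: max payoff to Row = 6
Minimum is 0, achieved by column Y.
Minimax strategy: Y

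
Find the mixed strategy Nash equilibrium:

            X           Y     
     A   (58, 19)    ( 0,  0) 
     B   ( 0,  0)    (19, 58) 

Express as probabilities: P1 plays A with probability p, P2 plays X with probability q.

p = 0.7532, q = 0.2468

Work:
Find probabilities that make opponent indifferent:
P2 chooses q to make P1 indifferent between A and B
P1 chooses p to make P2 indifferent between X and Y
Mixed NE: P1 plays (A: 0.7532, B: 0.2468), P2 plays (X: 0.2468, Y: 0.7532)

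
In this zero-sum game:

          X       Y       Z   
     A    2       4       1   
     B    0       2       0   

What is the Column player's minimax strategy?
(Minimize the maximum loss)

Column should play Z, value = 1

Work:
Column player minimizes Row's maximum payoff:
Column X: max payoff to Row = 2
Column Y: max payoff to Row = 4
Column Z: max payoff to Row = 1
Minimum is 1, achieved by column Z.
Minimax strategy: Z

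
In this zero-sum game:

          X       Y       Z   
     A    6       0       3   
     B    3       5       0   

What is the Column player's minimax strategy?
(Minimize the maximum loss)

Column should play Z, value = 3

Work:
Column player minimizes Row's maximum payoff:
Column X: max payoff to Row = 6
Column Y: max payoff to Row = 5
Column Z: max payoff to Row = 3
Minimum is 3, achieved by column Z.
Minimax strategy: Z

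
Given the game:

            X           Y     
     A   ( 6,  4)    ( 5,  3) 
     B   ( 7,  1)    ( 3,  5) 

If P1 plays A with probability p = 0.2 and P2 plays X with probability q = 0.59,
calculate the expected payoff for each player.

E[P1] = 5.406, E[P2] = 2.83

Work:
E[P1] = p·q·π₁(A,X) + p·(1-q)·π₁(A,Y) + (1-p)·q·π₁(B,X) + (1-p)·(1-q)·π₁(B,Y)
= 0.2·0.59·6 + 0.2·0.41·5 + 0.8·0.59·7 + 0.8·0.41·3
= 5.406

E[P2] = 2.83 (similar calculation)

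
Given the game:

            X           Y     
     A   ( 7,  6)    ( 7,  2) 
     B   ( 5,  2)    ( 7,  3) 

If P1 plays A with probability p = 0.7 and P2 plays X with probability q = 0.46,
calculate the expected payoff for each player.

E[P1] = 6.724, E[P2] = 3.45

Work:
E[P1] = p·q·π₁(A,X) + p·(1-q)·π₁(A,Y) + (1-p)·q·π₁(B,X) + (1-p)·(1-q)·π₁(B,Y)
= 0.7·0.46·7 + 0.7·0.54·7 + 0.3·0.46·5 + 0.3·0.54·7
= 6.724

E[P2] = 3.45 (similar calculation)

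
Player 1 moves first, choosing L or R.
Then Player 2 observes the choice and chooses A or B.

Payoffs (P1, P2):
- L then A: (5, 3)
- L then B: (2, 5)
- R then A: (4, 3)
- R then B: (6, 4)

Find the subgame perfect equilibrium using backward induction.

P1 plays R, P2 plays B after L and B after R; Payoff (6, 4)

Work:
Backward induction:
After L: P2 chooses B → P1 gets 2
After R: P2 chooses B → P1 gets 6
P1 chooses R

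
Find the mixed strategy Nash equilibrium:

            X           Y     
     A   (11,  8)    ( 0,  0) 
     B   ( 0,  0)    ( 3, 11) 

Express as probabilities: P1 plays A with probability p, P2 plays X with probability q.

p = 0.5789, q = 0.2143

Work:
Find probabilities that make opponent indifferent:
P2 chooses q to make P1 indifferent between A and B
P1 chooses p to make P2 indifferent between X and Y
Mixed NE: P1 plays (A: 0.5789, B: 0.4211), P2 plays (X: 0.2143, Y: 0.7857)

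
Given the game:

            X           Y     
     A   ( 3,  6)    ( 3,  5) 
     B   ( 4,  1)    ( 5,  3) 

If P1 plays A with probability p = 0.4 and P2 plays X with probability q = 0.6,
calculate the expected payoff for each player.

E[P1] = 3.84, E[P2] = 3.32

Work:
E[P1] = p·q·π₁(A,X) + p·(1-q)·π₁(A,Y) + (1-p)·q·π₁(B,X) + (1-p)·(1-q)·π₁(B,Y)
= 0.4·0.6·3 + 0.4·0.4·3 + 0.6·0.6·4 + 0.6·0.4·5
= 3.84

E[P2] = 3.32 (similar calculation)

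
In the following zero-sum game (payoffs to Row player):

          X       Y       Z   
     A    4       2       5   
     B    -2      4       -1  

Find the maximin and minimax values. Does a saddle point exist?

Maximin = 2, Minimax = 4, Saddle: False

Work:
Row minimums: [2, -2] → maximin = 2
Column maximums: [4, 4, 5] → minimax = 4
No saddle point (maximin ≠ minimax). Mixed strategy needed.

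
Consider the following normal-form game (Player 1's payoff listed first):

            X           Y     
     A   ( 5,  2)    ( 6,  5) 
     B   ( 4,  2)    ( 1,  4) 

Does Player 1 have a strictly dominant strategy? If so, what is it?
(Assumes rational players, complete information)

Yes, Player 1's strictly dominant strategy is A

Work:
A strategy strictly dominates another if it gives a strictly higher payoff against every opponent action. Compare each pair of P1's strategies column-by-column:
  A vs B: [5 vs 4, 6 vs 1] → A strictly dominates B
  B vs A: [4 vs 5, 1 vs 6] → B does not strictly dominate A (column X: 4 ≤ 5)
A strictly dominates every other strategy → strictly dominant.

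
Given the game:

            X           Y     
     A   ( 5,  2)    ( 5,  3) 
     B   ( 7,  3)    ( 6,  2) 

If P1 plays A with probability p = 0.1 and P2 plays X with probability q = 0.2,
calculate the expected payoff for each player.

E[P1] = 6.08, E[P2] = 2.26

Work:
E[P1] = p·q·π₁(A,X) + p·(1-q)·π₁(A,Y) + (1-p)·q·π₁(B,X) + (1-p)·(1-q)·π₁(B,Y)
= 0.1·0.2·5 + 0.1·0.8·5 + 0.9·0.2·7 + 0.9·0.8·6
= 6.08

E[P2] = 2.26 (similar calculation)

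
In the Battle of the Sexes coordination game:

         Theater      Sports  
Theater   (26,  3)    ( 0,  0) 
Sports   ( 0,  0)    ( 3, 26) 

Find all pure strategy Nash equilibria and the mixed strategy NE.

Pure NE: (Theater, Theater) and (Sports, Sports); Mixed NE: p = 0.8966, q = 0.1034

Work:
Check pure NE:
(Theater, Theater): (26, 3) - no unilateral deviation beneficial
(Sports, Sports): (3, 26) - no unilateral deviation beneficial
Mixed NE: P1 plays Theater with p = 0.8966, P2 plays Theater with q = 0.1034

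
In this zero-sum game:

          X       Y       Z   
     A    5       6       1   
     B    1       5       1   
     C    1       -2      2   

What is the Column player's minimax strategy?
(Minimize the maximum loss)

Column should play Z, value = 2

Work:
Column player minimizes Row's maximum payoff:
Column X: max payoff to Row = 5
Column Y: max payoff to Row = 6
Column Z: max payoff to Row = 2
Minimum is 2, achieved by column Z.
Minimax strategy: Z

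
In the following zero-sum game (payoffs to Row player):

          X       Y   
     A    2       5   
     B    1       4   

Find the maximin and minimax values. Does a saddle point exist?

Maximin = 2, Minimax = 2, Saddle: True

Work:
Row minimums: [2, 1] → maximin = 2
Column maximums: [2, 5] → minimax = 2
Saddle point exists! Game value = 2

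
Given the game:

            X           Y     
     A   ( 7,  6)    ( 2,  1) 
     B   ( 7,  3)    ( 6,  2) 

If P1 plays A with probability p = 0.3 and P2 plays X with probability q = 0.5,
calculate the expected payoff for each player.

E[P1] = 5.9, E[P2] = 2.8

Work:
E[P1] = p·q·π₁(A,X) + p·(1-q)·π₁(A,Y) + (1-p)·q·π₁(B,X) + (1-p)·(1-q)·π₁(B,Y)
= 0.3·0.5·7 + 0.3·0.5·2 + 0.7·0.5·7 + 0.7·0.5·6
= 5.9

E[P2] = 2.8 (similar calculation)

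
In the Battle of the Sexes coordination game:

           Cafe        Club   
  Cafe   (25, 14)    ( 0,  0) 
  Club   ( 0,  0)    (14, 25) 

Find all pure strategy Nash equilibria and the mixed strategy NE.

Pure NE: (Cafe, Cafe) and (Club, Club); Mixed NE: p = 0.641, q = 0.359

Work:
Check pure NE:
(Cafe, Cafe): (25, 14) - no unilateral deviation beneficial
(Club, Club): (14, 25) - no unilateral deviation beneficial
Mixed NE: P1 plays Cafe with p = 0.641, P2 plays Cafe with q = 0.359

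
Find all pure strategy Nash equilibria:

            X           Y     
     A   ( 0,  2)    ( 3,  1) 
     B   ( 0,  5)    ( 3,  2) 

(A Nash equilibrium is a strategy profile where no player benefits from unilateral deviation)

Nash equilibrium: (A, X), (B, X)

Work:
Best responses:
  P1 vs X: payoffs [0, 0] → best response A/B (payoff 0)
  P1 vs Y: payoffs [3, 3] → best response A/B (payoff 3)
  P2 vs A: payoffs [2, 1] → best response X (payoff 2)
  P2 vs B: payoffs [5, 2] → best response X (payoff 5)
Mutual best responses: (A,X), (B,X) → Nash equilibria.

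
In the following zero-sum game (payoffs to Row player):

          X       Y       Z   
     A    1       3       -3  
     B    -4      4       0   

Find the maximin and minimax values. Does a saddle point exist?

Maximin = -3, Minimax = 0, Saddle: False

Work:
Row minimums: [-3, -4] → maximin = -3
Column maximums: [1, 4, 0] → minimax = 0
No saddle point (maximin ≠ minimax). Mixed strategy needed.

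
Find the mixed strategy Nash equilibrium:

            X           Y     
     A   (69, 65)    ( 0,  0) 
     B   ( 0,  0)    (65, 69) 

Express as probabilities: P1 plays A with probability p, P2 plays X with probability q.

p = 0.5149, q = 0.4851

Work:
Find probabilities that make opponent indifferent:
P2 chooses q to make P1 indifferent between A and B
P1 chooses p to make P2 indifferent between X and Y
Mixed NE: P1 plays (A: 0.5149, B: 0.4851), P2 plays (X: 0.4851, Y: 0.5149)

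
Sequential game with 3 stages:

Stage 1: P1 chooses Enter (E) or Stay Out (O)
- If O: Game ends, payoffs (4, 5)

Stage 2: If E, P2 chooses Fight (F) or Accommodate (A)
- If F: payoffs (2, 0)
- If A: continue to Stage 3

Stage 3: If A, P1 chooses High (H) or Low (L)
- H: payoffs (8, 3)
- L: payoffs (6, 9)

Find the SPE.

SPE: (E, A, H); Outcome (8, 3)

Work:
Stage 3: P1 chooses H (8 vs 6)
Stage 2: P2: F->0, A->3 (anticipating H). Choose A
Stage 1: P1: O->4, E->8 (anticipating A, H). Choose E
SPE path: E -> A -> H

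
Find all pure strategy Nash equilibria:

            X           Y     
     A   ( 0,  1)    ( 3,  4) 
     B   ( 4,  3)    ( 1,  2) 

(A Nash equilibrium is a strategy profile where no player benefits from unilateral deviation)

Nash equilibrium: (A, Y), (B, X)

Work:
Best responses:
  P1 vs X: payoffs [0, 4] → best response B (payoff 4)
  P1 vs Y: payoffs [3, 1] → best response A (payoff 3)
  P2 vs A: payoffs [1, 4] → best response Y (payoff 4)
  P2 vs B: payoffs [3, 2] → best response X (payoff 3)
Mutual best responses: (A,Y), (B,X) → Nash equilibria.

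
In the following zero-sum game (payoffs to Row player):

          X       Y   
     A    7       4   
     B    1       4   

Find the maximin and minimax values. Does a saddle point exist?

Maximin = 4, Minimax = 4, Saddle: True

Work:
Row minimums: [4, 1] → maximin = 4
Column maximums: [7, 4] → minimax = 4
Saddle point exists! Game value = 4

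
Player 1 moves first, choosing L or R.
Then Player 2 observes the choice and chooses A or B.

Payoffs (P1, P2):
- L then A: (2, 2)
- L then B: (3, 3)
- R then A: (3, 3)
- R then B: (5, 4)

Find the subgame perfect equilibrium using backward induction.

P1 plays R, P2 plays B after L and B after R; Payoff (5, 4)

Work:
Backward induction:
After L: P2 chooses B → P1 gets 3
After R: P2 chooses B → P1 gets 5
P1 chooses R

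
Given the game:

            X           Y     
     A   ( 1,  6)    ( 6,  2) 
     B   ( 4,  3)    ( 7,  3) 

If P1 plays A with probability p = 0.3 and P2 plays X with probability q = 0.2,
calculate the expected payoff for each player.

E[P1] = 5.98, E[P2] = 2.94

Work:
E[P1] = p·q·π₁(A,X) + p·(1-q)·π₁(A,Y) + (1-p)·q·π₁(B,X) + (1-p)·(1-q)·π₁(B,Y)
= 0.3·0.2·1 + 0.3·0.8·6 + 0.7·0.2·4 + 0.7·0.8·7
= 5.98

E[P2] = 2.94 (similar calculation)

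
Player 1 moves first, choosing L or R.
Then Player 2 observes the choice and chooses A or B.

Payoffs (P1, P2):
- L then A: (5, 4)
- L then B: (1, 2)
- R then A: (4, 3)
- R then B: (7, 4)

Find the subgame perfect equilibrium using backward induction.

P1 plays R, P2 plays A after L and B after R; Payoff (7, 4)

Work:
Backward induction:
After L: P2 chooses A → P1 gets 5
After R: P2 chooses B → P1 gets 7
P1 chooses R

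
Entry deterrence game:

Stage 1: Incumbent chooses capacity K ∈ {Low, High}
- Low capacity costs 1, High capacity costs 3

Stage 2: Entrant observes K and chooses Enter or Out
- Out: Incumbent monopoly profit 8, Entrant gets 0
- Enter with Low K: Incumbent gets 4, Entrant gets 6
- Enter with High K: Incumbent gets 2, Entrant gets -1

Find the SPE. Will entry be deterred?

SPE: (High, Enter|Low, Out|High); Entry deterred. Incumbent net profit = 5

Work:
After Low K: Entrant enters (6 > 0)
After High K: Entrant stays out (-1 < 0)
Incumbent: Low → 4−1=3, High → 8−3=5
Incumbent chooses High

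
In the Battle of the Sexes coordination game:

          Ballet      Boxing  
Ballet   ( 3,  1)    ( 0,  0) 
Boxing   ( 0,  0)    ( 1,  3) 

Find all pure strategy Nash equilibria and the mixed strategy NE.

Pure NE: (Ballet, Ballet) and (Boxing, Boxing); Mixed NE: p = 0.75, q = 0.25

Work:
Check pure NE:
(Ballet, Ballet): (3, 1) - no unilateral deviation beneficial
(Boxing, Boxing): (1, 3) - no unilateral deviation beneficial
Mixed NE: P1 plays Ballet with p = 0.75, P2 plays Ballet with q = 0.25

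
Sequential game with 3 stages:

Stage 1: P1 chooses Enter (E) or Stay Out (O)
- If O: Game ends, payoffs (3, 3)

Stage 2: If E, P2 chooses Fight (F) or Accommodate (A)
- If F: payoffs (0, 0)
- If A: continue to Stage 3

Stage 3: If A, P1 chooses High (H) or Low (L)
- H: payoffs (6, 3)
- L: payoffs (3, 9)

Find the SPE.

SPE: (E, A, H); Outcome (6, 3)

Work:
Stage 3: P1 chooses H (6 vs 3)
Stage 2: P2: F->0, A->3 (anticipating H). Choose A
Stage 1: P1: O->3, E->6 (anticipating A, H). Choose E
SPE path: E -> A -> H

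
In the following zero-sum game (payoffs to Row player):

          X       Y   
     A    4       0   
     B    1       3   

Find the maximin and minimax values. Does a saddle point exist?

Maximin = 1, Minimax = 3, Saddle: False

Work:
Row minimums: [0, 1] → maximin = 1
Column maximums: [4, 3] → minimax = 3
No saddle point (maximin ≠ minimax). Mixed strategy needed.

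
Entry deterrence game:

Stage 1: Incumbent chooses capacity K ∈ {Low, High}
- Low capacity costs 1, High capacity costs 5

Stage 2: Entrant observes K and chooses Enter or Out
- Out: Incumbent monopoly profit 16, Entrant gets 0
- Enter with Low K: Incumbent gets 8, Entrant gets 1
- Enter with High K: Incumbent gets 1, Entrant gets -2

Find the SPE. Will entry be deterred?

SPE: (High, Enter|Low, Out|High); Entry deterred. Incumbent net profit = 11

Work:
After Low K: Entrant enters (1 > 0)
After High K: Entrant stays out (-2 < 0)
Incumbent: Low → 8−1=7, High → 16−5=11
Incumbent chooses High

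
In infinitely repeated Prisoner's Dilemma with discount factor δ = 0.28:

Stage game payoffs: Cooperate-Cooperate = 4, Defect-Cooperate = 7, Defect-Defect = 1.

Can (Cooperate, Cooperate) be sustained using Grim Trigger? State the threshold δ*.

δ* = 0.5; since δ = 0.28 < 0.5, cooperation cannot be sustained

Work:
For Grim Trigger:
Cooperate forever: 4/(1-δ)
Defect then punished: 7 + 1·δ/(1-δ)
Need: 4/(1-δ) ≥ 7 + 1·δ/(1-δ)
Solving: δ ≥ (T-R)/(T-P) = (7-4)/(7-1) = 0.5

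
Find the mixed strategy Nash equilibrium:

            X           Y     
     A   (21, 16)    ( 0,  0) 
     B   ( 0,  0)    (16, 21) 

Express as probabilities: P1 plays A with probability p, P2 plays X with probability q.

p = 0.5676, q = 0.4324

Work:
Find probabilities that make opponent indifferent:
P2 chooses q to make P1 indifferent between A and B
P1 chooses p to make P2 indifferent between X and Y
Mixed NE: P1 plays (A: 0.5676, B: 0.4324), P2 plays (X: 0.4324, Y: 0.5676)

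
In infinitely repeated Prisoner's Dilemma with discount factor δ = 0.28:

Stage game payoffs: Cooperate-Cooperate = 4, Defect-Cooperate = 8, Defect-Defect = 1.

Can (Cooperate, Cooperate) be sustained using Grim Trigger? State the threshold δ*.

δ* = 0.5714; since δ = 0.28 < 0.5714, cooperation cannot be sustained

Work:
For Grim Trigger:
Cooperate forever: 4/(1-δ)
Defect then punished: 8 + 1·δ/(1-δ)
Need: 4/(1-δ) ≥ 8 + 1·δ/(1-δ)
Solving: δ ≥ (T-R)/(T-P) = (8-4)/(8-1) = 0.5714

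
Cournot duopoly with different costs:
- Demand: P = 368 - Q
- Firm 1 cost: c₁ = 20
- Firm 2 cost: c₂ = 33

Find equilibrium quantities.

q₁* = 120.33, q₂* = 107.33

Work:
Reaction: q₁ = (368 - 20 - q₂)/2
Reaction: q₂ = (368 - 33 - q₁)/2
Solve simultaneously:
q₁* = (368 - 2×20 + 33)/3 = 120.33
q₂* = (368 - 2×33 + 20)/3 = 107.33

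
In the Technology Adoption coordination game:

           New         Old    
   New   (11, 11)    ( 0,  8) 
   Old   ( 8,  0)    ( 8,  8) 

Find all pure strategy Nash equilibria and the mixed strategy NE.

Pure NE: (New, New) and (Old, Old); Mixed NE: p = 0.7273, q = 0.7273

Work:
Check pure NE:
(New, New): (11, 11) - no unilateral deviation beneficial
(Old, Old): (8, 8) - no unilateral deviation beneficial
Mixed NE: P1 plays New with p = 0.7273, P2 plays New with q = 0.7273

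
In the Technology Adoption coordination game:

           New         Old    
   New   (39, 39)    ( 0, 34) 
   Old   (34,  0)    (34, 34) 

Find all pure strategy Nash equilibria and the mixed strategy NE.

Pure NE: (New, New) and (Old, Old); Mixed NE: p = 0.8718, q = 0.8718

Work:
Check pure NE:
(New, New): (39, 39) - no unilateral deviation beneficial
(Old, Old): (34, 34) - no unilateral deviation beneficial
Mixed NE: P1 plays New with p = 0.8718, P2 plays New with q = 0.8718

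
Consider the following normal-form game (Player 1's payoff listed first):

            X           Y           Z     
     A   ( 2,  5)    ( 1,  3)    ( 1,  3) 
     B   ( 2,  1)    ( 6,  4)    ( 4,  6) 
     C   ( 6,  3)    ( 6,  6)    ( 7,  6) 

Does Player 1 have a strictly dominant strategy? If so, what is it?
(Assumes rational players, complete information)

No strictly dominant strategy exists for Player 1

Work:
A strategy strictly dominates another if it gives a strictly higher payoff against every opponent action. Compare each pair of P1's strategies column-by-column:
  A vs B: [2 vs 2, 1 vs 6, 1 vs 4] → A does not strictly dominate B (column X: 2 ≤ 2)
  A vs C: [2 vs 6, 1 vs 6, 1 vs 7] → A does not strictly dominate C (column X: 2 ≤ 6)
  B vs A: [2 vs 2, 6 vs 1, 4 vs 1] → B does not strictly dominate A (column X: 2 ≤ 2)
  B vs C: [2 vs 6, 6 vs 6, 4 vs 7] → B does not strictly dominate C (column X: 2 ≤ 6)
  C vs A: [6 vs 2, 6 vs 1, 7 vs 1] → C strictly dominates A
  C vs B: [6 vs 2, 6 vs 6, 7 vs 4] → C does not strictly dominate B (column Y: 6 ≤ 6)
No single strategy strictly dominates all others → no strictly dominant strategy.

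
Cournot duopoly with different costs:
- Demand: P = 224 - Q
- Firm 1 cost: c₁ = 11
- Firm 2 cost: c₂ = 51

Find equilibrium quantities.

q₁* = 84.33, q₂* = 44.33

Work:
Reaction: q₁ = (224 - 11 - q₂)/2
Reaction: q₂ = (224 - 51 - q₁)/2
Solve simultaneously:
q₁* = (224 - 2×11 + 51)/3 = 84.33
q₂* = (224 - 2×51 + 11)/3 = 44.33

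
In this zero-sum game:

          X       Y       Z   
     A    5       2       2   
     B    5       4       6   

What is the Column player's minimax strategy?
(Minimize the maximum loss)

Column should play Y, value = 4

Work:
Column player minimizes Row's maximum payoff:
Column X: max payoff to Row = 5
Column Y: max payoff to Row = 4
Column Z: max payoff to Row = 6
Minimum is 4, achieved by column Y.
Minimax strategy: Y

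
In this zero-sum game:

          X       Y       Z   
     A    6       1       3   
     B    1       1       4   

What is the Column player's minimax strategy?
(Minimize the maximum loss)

Column should play Y, value = 1

Work:
Column player minimizes Row's maximum payoff:
Column X: max payoff to Row = 6
Column Y: max payoff to Row = 1
Column Z: max payoff to Row = 4
Minimum is 1, achieved by column Y.
Minimax strategy: Y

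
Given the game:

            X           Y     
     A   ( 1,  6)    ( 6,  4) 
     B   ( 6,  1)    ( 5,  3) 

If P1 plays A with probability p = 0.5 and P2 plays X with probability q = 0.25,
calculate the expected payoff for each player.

E[P1] = 5.0, E[P2] = 3.5

Work:
E[P1] = p·q·π₁(A,X) + p·(1-q)·π₁(A,Y) + (1-p)·q·π₁(B,X) + (1-p)·(1-q)·π₁(B,Y)
= 0.5·0.25·1 + 0.5·0.75·6 + 0.5·0.25·6 + 0.5·0.75·5
= 5.0

E[P2] = 3.5 (similar calculation)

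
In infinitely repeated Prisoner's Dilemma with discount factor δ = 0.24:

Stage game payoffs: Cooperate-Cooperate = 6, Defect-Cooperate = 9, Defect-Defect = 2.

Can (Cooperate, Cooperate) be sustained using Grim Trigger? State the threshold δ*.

δ* = 0.4286; since δ = 0.24 < 0.4286, cooperation cannot be sustained

Work:
For Grim Trigger:
Cooperate forever: 6/(1-δ)
Defect then punished: 9 + 2·δ/(1-δ)
Need: 6/(1-δ) ≥ 9 + 2·δ/(1-δ)
Solving: δ ≥ (T-R)/(T-P) = (9-6)/(9-2) = 0.4286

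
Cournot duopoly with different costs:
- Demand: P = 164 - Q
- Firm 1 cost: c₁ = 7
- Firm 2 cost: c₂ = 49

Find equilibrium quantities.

q₁* = 66.33, q₂* = 24.33

Work:
Reaction: q₁ = (164 - 7 - q₂)/2
Reaction: q₂ = (164 - 49 - q₁)/2
Solve simultaneously:
q₁* = (164 - 2×7 + 49)/3 = 66.33
q₂* = (164 - 2×49 + 7)/3 = 24.33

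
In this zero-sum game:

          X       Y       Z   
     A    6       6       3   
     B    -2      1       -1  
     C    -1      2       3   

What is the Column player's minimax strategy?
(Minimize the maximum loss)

Column should play Z, value = 3

Work:
Column player minimizes Row's maximum payoff:
Column X: max payoff to Row = 6
Column Y: max payoff to Row = 6
Column Z: max payoff to Row = 3
Minimum is 3, achieved by column Z.
Minimax strategy: Z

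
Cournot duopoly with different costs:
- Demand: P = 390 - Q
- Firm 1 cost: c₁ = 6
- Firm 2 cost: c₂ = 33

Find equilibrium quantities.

q₁* = 137.0, q₂* = 110.0

Work:
Reaction: q₁ = (390 - 6 - q₂)/2
Reaction: q₂ = (390 - 33 - q₁)/2
Solve simultaneously:
q₁* = (390 - 2×6 + 33)/3 = 137.0
q₂* = (390 - 2×33 + 6)/3 = 110.0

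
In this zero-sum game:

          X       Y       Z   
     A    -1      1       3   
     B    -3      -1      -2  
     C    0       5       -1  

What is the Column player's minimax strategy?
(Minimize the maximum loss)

Column should play X, value = 0

Work:
Column player minimizes Row's maximum payoff:
Column X: max payoff to Row = 0
Column Y: max payoff to Row = 5
Column Z: max payoff to Row = 3
Minimum is 0, achieved by column X.
Minimax strategy: X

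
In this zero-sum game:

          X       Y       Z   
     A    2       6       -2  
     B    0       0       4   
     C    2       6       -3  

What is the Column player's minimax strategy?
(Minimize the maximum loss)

Column should play X, value = 2

Work:
Column player minimizes Row's maximum payoff:
Column X: max payoff to Row = 2
Column Y: max payoff to Row = 6
Column Z: max payoff to Row = 4
Minimum is 2, achieved by column X.
Minimax strategy: X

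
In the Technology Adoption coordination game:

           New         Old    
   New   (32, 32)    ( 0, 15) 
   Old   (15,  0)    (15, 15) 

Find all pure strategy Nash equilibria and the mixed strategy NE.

Pure NE: (New, New) and (Old, Old); Mixed NE: p = 0.4688, q = 0.4688

Work:
Check pure NE:
(New, New): (32, 32) - no unilateral deviation beneficial
(Old, Old): (15, 15) - no unilateral deviation beneficial
Mixed NE: P1 plays New with p = 0.4688, P2 plays New with q = 0.4688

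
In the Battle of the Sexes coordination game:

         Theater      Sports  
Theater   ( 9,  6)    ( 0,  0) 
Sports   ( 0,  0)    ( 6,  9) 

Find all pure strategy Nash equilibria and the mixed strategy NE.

Pure NE: (Theater, Theater) and (Sports, Sports); Mixed NE: p = 0.6, q = 0.4

Work:
Check pure NE:
(Theater, Theater): (9, 6) - no unilateral deviation beneficial
(Sports, Sports): (6, 9) - no unilateral deviation beneficial
Mixed NE: P1 plays Theater with p = 0.6, P2 plays Theater with q = 0.4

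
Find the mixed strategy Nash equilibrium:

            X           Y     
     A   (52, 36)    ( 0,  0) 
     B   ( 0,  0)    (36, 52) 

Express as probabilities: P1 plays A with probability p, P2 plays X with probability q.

p = 0.5909, q = 0.4091

Work:
Find probabilities that make opponent indifferent:
P2 chooses q to make P1 indifferent between A and B
P1 chooses p to make P2 indifferent between X and Y
Mixed NE: P1 plays (A: 0.5909, B: 0.4091), P2 plays (X: 0.4091, Y: 0.5909)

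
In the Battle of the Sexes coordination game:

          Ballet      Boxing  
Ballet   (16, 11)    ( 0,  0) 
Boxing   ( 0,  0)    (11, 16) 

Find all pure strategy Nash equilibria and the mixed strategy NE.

Pure NE: (Ballet, Ballet) and (Boxing, Boxing); Mixed NE: p = 0.5926, q = 0.4074

Work:
Check pure NE:
(Ballet, Ballet): (16, 11) - no unilateral deviation beneficial
(Boxing, Boxing): (11, 16) - no unilateral deviation beneficial
Mixed NE: P1 plays Ballet with p = 0.5926, P2 plays Ballet with q = 0.4074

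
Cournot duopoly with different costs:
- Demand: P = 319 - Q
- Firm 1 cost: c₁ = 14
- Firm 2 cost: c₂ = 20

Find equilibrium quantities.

q₁* = 103.67, q₂* = 97.67

Work:
Reaction: q₁ = (319 - 14 - q₂)/2
Reaction: q₂ = (319 - 20 - q₁)/2
Solve simultaneously:
q₁* = (319 - 2×14 + 20)/3 = 103.67
q₂* = (319 - 2×20 + 14)/3 = 97.67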